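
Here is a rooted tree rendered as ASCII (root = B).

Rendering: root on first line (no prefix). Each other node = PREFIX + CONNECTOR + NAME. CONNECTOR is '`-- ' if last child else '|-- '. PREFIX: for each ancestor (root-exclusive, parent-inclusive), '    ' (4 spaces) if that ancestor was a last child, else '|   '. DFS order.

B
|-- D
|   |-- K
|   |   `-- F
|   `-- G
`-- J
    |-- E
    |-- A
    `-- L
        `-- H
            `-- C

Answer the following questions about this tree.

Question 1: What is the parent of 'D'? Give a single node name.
Answer: B

Derivation:
Scan adjacency: D appears as child of B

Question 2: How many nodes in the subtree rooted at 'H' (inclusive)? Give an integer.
Answer: 2

Derivation:
Subtree rooted at H contains: C, H
Count = 2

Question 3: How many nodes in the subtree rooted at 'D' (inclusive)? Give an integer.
Answer: 4

Derivation:
Subtree rooted at D contains: D, F, G, K
Count = 4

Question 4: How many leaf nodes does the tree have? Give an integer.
Answer: 5

Derivation:
Leaves (nodes with no children): A, C, E, F, G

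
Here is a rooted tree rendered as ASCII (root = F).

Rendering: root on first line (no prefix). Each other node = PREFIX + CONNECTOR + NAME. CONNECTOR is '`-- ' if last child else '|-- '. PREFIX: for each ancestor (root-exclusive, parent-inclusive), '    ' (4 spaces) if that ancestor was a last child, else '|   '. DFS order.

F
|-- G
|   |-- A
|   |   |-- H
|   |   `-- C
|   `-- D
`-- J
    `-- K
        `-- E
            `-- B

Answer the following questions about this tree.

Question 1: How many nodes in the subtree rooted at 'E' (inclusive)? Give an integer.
Answer: 2

Derivation:
Subtree rooted at E contains: B, E
Count = 2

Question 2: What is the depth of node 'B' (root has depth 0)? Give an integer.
Answer: 4

Derivation:
Path from root to B: F -> J -> K -> E -> B
Depth = number of edges = 4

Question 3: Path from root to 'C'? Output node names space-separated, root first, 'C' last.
Walk down from root: F -> G -> A -> C

Answer: F G A C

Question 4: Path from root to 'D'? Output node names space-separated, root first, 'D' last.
Answer: F G D

Derivation:
Walk down from root: F -> G -> D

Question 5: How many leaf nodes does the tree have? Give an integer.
Leaves (nodes with no children): B, C, D, H

Answer: 4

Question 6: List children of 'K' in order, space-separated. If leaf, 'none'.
Answer: E

Derivation:
Node K's children (from adjacency): E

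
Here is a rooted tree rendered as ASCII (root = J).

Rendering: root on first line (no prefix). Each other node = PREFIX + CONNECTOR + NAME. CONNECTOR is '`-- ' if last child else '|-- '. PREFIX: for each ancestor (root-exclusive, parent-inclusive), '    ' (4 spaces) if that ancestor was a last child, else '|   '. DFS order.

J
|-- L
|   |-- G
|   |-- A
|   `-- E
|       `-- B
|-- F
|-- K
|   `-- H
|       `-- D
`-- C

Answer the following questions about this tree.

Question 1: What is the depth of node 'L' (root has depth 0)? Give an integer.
Answer: 1

Derivation:
Path from root to L: J -> L
Depth = number of edges = 1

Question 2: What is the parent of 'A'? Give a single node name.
Scan adjacency: A appears as child of L

Answer: L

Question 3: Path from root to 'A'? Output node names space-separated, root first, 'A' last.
Answer: J L A

Derivation:
Walk down from root: J -> L -> A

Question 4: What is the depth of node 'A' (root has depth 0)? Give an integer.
Path from root to A: J -> L -> A
Depth = number of edges = 2

Answer: 2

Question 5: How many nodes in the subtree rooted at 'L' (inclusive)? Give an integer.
Subtree rooted at L contains: A, B, E, G, L
Count = 5

Answer: 5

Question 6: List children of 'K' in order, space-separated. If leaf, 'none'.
Node K's children (from adjacency): H

Answer: H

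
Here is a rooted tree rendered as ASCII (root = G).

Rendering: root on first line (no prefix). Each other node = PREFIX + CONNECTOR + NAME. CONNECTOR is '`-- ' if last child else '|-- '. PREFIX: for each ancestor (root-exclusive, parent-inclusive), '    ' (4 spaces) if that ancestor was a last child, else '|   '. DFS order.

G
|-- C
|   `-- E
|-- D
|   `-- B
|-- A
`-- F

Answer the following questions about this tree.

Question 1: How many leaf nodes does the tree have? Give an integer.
Leaves (nodes with no children): A, B, E, F

Answer: 4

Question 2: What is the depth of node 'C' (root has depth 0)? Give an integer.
Answer: 1

Derivation:
Path from root to C: G -> C
Depth = number of edges = 1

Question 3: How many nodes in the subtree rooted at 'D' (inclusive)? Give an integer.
Subtree rooted at D contains: B, D
Count = 2

Answer: 2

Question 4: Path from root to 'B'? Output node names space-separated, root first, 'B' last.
Walk down from root: G -> D -> B

Answer: G D B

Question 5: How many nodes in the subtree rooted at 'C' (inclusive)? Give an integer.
Subtree rooted at C contains: C, E
Count = 2

Answer: 2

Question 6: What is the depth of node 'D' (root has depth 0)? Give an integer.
Answer: 1

Derivation:
Path from root to D: G -> D
Depth = number of edges = 1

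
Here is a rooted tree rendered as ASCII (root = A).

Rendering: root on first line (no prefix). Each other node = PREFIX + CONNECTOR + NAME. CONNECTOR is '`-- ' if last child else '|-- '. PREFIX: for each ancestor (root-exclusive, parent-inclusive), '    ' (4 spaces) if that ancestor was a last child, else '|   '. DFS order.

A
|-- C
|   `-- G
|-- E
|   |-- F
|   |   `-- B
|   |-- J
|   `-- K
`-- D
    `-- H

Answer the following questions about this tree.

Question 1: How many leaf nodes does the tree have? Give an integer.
Leaves (nodes with no children): B, G, H, J, K

Answer: 5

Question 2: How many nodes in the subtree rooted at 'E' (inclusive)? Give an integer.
Answer: 5

Derivation:
Subtree rooted at E contains: B, E, F, J, K
Count = 5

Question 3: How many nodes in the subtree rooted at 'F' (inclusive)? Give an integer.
Subtree rooted at F contains: B, F
Count = 2

Answer: 2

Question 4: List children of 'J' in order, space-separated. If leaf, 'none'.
Answer: none

Derivation:
Node J's children (from adjacency): (leaf)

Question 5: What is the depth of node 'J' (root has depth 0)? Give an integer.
Path from root to J: A -> E -> J
Depth = number of edges = 2

Answer: 2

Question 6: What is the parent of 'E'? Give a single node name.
Scan adjacency: E appears as child of A

Answer: A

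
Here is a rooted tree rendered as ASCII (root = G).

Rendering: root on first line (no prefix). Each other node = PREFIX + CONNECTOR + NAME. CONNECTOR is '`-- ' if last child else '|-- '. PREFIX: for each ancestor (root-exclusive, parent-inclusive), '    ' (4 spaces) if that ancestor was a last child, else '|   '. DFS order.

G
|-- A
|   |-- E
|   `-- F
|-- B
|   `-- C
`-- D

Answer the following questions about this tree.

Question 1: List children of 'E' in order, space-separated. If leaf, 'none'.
Answer: none

Derivation:
Node E's children (from adjacency): (leaf)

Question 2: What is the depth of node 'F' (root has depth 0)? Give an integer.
Path from root to F: G -> A -> F
Depth = number of edges = 2

Answer: 2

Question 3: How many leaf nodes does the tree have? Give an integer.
Answer: 4

Derivation:
Leaves (nodes with no children): C, D, E, F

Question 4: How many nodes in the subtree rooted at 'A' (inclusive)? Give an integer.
Answer: 3

Derivation:
Subtree rooted at A contains: A, E, F
Count = 3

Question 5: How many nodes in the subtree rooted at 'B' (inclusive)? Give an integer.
Subtree rooted at B contains: B, C
Count = 2

Answer: 2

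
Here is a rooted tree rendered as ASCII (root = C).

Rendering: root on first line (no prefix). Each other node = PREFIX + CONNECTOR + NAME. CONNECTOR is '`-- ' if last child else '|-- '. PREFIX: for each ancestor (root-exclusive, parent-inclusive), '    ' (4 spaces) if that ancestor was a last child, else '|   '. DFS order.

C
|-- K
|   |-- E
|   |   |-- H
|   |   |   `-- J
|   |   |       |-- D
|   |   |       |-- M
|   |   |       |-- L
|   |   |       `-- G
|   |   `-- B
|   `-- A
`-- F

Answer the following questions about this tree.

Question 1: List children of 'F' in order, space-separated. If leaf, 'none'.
Node F's children (from adjacency): (leaf)

Answer: none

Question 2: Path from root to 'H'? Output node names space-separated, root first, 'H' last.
Answer: C K E H

Derivation:
Walk down from root: C -> K -> E -> H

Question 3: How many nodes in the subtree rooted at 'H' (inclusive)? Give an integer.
Answer: 6

Derivation:
Subtree rooted at H contains: D, G, H, J, L, M
Count = 6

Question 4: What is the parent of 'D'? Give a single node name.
Scan adjacency: D appears as child of J

Answer: J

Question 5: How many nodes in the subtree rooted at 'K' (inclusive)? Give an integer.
Answer: 10

Derivation:
Subtree rooted at K contains: A, B, D, E, G, H, J, K, L, M
Count = 10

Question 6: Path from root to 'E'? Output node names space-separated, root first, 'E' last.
Answer: C K E

Derivation:
Walk down from root: C -> K -> E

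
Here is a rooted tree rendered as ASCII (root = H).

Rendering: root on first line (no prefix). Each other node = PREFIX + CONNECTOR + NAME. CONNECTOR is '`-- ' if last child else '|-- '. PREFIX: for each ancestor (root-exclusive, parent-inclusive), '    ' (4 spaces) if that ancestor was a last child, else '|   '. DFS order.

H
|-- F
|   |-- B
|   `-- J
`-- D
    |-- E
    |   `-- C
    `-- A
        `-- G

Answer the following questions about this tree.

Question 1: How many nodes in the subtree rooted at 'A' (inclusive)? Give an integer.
Subtree rooted at A contains: A, G
Count = 2

Answer: 2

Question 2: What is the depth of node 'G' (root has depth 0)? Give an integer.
Path from root to G: H -> D -> A -> G
Depth = number of edges = 3

Answer: 3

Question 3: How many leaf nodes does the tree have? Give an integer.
Answer: 4

Derivation:
Leaves (nodes with no children): B, C, G, J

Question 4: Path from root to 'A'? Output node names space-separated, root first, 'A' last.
Answer: H D A

Derivation:
Walk down from root: H -> D -> A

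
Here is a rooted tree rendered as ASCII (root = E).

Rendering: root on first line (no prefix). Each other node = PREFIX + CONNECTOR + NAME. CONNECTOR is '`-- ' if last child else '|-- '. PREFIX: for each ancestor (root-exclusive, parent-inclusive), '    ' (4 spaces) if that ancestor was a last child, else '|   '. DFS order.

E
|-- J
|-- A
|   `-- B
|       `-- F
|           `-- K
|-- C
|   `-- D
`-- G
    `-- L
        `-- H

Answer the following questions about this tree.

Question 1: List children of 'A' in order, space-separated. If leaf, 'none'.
Node A's children (from adjacency): B

Answer: B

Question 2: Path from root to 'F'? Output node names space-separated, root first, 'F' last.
Walk down from root: E -> A -> B -> F

Answer: E A B F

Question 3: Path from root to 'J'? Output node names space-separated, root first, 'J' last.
Walk down from root: E -> J

Answer: E J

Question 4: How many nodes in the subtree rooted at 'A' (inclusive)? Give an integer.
Subtree rooted at A contains: A, B, F, K
Count = 4

Answer: 4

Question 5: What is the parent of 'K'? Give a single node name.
Answer: F

Derivation:
Scan adjacency: K appears as child of F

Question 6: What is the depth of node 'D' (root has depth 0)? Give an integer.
Answer: 2

Derivation:
Path from root to D: E -> C -> D
Depth = number of edges = 2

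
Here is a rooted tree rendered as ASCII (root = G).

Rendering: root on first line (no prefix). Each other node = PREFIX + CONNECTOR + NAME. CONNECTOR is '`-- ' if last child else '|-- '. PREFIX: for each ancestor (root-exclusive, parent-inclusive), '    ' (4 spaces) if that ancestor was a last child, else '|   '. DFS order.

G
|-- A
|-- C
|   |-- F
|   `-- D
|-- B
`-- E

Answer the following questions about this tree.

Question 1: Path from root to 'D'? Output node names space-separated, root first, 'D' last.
Walk down from root: G -> C -> D

Answer: G C D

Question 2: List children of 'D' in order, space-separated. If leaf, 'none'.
Node D's children (from adjacency): (leaf)

Answer: none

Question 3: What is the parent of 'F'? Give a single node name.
Scan adjacency: F appears as child of C

Answer: C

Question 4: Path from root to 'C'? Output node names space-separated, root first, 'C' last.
Walk down from root: G -> C

Answer: G C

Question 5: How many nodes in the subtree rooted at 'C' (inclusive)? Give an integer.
Answer: 3

Derivation:
Subtree rooted at C contains: C, D, F
Count = 3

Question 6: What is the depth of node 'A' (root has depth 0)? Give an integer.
Path from root to A: G -> A
Depth = number of edges = 1

Answer: 1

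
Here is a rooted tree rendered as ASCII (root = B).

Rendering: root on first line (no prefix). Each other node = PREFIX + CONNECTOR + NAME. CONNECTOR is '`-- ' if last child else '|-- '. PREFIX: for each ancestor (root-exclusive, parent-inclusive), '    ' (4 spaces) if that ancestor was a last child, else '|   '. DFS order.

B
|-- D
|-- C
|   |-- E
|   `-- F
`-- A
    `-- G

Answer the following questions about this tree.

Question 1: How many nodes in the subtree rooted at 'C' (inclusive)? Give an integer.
Subtree rooted at C contains: C, E, F
Count = 3

Answer: 3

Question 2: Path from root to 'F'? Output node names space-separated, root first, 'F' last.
Answer: B C F

Derivation:
Walk down from root: B -> C -> F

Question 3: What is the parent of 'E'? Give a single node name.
Scan adjacency: E appears as child of C

Answer: C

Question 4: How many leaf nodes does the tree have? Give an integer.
Leaves (nodes with no children): D, E, F, G

Answer: 4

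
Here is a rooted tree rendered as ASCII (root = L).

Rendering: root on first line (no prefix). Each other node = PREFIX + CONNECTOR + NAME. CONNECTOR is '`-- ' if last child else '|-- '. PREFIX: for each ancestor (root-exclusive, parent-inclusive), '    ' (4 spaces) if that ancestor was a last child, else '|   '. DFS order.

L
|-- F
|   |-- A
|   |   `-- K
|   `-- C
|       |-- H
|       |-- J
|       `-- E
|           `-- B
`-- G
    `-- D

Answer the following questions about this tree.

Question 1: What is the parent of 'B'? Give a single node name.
Scan adjacency: B appears as child of E

Answer: E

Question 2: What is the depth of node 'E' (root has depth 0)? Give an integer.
Answer: 3

Derivation:
Path from root to E: L -> F -> C -> E
Depth = number of edges = 3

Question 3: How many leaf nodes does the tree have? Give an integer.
Answer: 5

Derivation:
Leaves (nodes with no children): B, D, H, J, K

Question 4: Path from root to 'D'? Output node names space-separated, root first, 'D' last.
Walk down from root: L -> G -> D

Answer: L G D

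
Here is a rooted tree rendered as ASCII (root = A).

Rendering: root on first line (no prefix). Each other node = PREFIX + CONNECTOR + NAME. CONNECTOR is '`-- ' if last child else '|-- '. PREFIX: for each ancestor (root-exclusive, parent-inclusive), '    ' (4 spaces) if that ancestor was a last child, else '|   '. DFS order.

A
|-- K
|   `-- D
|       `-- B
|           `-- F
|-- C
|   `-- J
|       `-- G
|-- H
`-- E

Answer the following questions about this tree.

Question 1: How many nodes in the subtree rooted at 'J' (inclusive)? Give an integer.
Subtree rooted at J contains: G, J
Count = 2

Answer: 2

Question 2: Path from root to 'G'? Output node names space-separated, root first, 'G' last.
Answer: A C J G

Derivation:
Walk down from root: A -> C -> J -> G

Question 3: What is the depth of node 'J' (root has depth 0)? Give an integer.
Answer: 2

Derivation:
Path from root to J: A -> C -> J
Depth = number of edges = 2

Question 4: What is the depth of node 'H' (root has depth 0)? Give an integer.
Path from root to H: A -> H
Depth = number of edges = 1

Answer: 1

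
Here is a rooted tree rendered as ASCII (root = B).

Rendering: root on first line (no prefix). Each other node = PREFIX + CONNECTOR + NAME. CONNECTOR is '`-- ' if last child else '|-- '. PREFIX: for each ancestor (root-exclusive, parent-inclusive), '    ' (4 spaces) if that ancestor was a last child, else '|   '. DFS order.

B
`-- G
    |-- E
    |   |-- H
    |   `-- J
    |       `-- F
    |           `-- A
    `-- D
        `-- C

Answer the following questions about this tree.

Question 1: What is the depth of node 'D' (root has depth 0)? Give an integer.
Path from root to D: B -> G -> D
Depth = number of edges = 2

Answer: 2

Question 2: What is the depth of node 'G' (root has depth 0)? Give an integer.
Answer: 1

Derivation:
Path from root to G: B -> G
Depth = number of edges = 1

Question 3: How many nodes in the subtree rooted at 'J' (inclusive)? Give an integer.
Answer: 3

Derivation:
Subtree rooted at J contains: A, F, J
Count = 3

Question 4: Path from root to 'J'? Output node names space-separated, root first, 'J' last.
Answer: B G E J

Derivation:
Walk down from root: B -> G -> E -> J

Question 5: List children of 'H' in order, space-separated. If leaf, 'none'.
Node H's children (from adjacency): (leaf)

Answer: none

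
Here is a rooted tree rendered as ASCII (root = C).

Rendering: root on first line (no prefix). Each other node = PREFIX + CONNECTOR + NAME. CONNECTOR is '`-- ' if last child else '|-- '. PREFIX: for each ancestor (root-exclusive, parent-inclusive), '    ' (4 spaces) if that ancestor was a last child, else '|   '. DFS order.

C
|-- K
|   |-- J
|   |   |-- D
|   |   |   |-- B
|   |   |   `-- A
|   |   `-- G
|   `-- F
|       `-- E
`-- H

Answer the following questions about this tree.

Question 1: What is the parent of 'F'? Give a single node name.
Answer: K

Derivation:
Scan adjacency: F appears as child of K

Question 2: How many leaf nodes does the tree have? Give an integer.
Leaves (nodes with no children): A, B, E, G, H

Answer: 5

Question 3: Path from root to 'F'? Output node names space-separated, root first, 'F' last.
Walk down from root: C -> K -> F

Answer: C K F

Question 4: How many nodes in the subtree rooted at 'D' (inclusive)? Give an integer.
Answer: 3

Derivation:
Subtree rooted at D contains: A, B, D
Count = 3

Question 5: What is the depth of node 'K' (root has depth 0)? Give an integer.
Path from root to K: C -> K
Depth = number of edges = 1

Answer: 1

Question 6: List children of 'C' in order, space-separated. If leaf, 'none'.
Node C's children (from adjacency): K, H

Answer: K H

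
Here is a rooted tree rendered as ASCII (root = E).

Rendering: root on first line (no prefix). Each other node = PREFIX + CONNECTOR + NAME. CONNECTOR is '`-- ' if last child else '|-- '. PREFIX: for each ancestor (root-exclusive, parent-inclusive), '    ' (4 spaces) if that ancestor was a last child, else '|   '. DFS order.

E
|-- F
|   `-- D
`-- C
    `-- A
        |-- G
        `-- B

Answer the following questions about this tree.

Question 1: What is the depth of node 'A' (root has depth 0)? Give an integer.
Answer: 2

Derivation:
Path from root to A: E -> C -> A
Depth = number of edges = 2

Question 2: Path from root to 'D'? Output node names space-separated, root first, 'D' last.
Answer: E F D

Derivation:
Walk down from root: E -> F -> D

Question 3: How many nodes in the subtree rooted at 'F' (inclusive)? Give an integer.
Subtree rooted at F contains: D, F
Count = 2

Answer: 2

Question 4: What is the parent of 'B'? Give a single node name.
Scan adjacency: B appears as child of A

Answer: A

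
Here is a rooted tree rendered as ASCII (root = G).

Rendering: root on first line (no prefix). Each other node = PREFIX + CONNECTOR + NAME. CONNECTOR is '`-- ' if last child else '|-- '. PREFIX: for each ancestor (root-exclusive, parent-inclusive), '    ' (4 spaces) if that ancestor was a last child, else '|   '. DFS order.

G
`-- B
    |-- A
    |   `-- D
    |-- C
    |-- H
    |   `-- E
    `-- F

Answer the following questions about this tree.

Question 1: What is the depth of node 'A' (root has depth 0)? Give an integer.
Answer: 2

Derivation:
Path from root to A: G -> B -> A
Depth = number of edges = 2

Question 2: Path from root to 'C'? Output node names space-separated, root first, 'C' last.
Answer: G B C

Derivation:
Walk down from root: G -> B -> C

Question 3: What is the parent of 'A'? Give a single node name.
Scan adjacency: A appears as child of B

Answer: B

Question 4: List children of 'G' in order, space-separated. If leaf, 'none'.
Node G's children (from adjacency): B

Answer: B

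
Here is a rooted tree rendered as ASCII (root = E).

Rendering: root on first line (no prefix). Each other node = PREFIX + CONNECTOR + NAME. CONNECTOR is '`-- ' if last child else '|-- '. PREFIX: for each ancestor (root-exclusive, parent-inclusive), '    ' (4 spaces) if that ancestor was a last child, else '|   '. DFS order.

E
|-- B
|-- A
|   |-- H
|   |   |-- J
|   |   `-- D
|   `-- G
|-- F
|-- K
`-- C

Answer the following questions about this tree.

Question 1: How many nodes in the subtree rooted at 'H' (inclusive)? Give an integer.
Subtree rooted at H contains: D, H, J
Count = 3

Answer: 3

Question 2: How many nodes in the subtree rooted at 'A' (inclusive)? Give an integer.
Answer: 5

Derivation:
Subtree rooted at A contains: A, D, G, H, J
Count = 5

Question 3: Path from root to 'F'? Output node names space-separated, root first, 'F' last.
Walk down from root: E -> F

Answer: E F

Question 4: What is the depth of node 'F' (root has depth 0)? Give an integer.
Path from root to F: E -> F
Depth = number of edges = 1

Answer: 1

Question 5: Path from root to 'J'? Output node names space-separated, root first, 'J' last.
Answer: E A H J

Derivation:
Walk down from root: E -> A -> H -> J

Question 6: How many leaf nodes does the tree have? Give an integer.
Leaves (nodes with no children): B, C, D, F, G, J, K

Answer: 7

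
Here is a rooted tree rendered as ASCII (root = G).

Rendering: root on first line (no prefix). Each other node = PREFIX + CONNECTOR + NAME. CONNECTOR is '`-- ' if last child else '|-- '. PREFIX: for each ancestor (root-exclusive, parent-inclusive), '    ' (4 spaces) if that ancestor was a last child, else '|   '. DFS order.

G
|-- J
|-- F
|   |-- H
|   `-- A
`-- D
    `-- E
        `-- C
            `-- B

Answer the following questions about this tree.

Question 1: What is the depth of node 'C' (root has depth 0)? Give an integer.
Path from root to C: G -> D -> E -> C
Depth = number of edges = 3

Answer: 3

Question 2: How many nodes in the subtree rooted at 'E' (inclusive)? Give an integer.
Subtree rooted at E contains: B, C, E
Count = 3

Answer: 3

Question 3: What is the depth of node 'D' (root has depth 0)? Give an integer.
Answer: 1

Derivation:
Path from root to D: G -> D
Depth = number of edges = 1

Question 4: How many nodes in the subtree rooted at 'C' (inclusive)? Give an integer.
Answer: 2

Derivation:
Subtree rooted at C contains: B, C
Count = 2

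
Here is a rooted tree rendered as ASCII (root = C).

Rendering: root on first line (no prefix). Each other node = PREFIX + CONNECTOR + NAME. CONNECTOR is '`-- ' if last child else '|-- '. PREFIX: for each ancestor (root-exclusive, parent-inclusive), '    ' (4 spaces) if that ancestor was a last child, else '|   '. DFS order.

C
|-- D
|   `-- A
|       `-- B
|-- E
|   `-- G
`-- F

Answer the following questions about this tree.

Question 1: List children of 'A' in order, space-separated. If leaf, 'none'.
Answer: B

Derivation:
Node A's children (from adjacency): B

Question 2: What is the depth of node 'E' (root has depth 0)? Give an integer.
Answer: 1

Derivation:
Path from root to E: C -> E
Depth = number of edges = 1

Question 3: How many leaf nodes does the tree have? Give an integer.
Leaves (nodes with no children): B, F, G

Answer: 3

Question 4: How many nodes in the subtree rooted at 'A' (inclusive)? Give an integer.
Subtree rooted at A contains: A, B
Count = 2

Answer: 2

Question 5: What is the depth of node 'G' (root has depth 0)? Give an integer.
Path from root to G: C -> E -> G
Depth = number of edges = 2

Answer: 2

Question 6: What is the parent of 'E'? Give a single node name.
Scan adjacency: E appears as child of C

Answer: C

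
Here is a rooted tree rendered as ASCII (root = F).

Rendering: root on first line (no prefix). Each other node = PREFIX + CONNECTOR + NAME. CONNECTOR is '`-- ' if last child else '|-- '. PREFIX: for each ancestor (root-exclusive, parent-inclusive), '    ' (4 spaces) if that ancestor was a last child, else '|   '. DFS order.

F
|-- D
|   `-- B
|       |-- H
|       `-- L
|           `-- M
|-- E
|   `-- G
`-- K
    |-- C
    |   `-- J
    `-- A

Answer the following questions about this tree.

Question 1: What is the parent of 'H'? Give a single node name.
Scan adjacency: H appears as child of B

Answer: B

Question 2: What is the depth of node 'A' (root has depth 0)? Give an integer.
Answer: 2

Derivation:
Path from root to A: F -> K -> A
Depth = number of edges = 2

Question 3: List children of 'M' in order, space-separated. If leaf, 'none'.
Answer: none

Derivation:
Node M's children (from adjacency): (leaf)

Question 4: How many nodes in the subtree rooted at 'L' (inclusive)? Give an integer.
Answer: 2

Derivation:
Subtree rooted at L contains: L, M
Count = 2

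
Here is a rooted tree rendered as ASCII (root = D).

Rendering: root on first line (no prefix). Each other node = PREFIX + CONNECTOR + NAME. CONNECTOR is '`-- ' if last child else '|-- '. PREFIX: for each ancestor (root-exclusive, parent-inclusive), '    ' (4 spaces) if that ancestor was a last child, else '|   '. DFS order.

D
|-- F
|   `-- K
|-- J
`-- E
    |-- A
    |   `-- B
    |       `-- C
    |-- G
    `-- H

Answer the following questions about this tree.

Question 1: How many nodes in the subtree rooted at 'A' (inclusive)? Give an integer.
Answer: 3

Derivation:
Subtree rooted at A contains: A, B, C
Count = 3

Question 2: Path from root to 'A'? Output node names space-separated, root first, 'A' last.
Answer: D E A

Derivation:
Walk down from root: D -> E -> A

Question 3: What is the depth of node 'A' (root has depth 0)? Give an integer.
Answer: 2

Derivation:
Path from root to A: D -> E -> A
Depth = number of edges = 2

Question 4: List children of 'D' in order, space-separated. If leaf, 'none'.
Answer: F J E

Derivation:
Node D's children (from adjacency): F, J, E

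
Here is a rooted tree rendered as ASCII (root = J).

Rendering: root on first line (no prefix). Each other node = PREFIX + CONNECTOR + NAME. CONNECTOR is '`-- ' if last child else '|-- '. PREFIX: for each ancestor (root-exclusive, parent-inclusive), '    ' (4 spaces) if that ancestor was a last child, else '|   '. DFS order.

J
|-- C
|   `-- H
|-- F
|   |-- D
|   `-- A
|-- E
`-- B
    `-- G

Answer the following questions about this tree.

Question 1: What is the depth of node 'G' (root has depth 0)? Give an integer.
Path from root to G: J -> B -> G
Depth = number of edges = 2

Answer: 2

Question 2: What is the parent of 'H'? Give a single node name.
Answer: C

Derivation:
Scan adjacency: H appears as child of C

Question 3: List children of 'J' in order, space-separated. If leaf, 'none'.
Answer: C F E B

Derivation:
Node J's children (from adjacency): C, F, E, B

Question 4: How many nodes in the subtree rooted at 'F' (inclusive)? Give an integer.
Subtree rooted at F contains: A, D, F
Count = 3

Answer: 3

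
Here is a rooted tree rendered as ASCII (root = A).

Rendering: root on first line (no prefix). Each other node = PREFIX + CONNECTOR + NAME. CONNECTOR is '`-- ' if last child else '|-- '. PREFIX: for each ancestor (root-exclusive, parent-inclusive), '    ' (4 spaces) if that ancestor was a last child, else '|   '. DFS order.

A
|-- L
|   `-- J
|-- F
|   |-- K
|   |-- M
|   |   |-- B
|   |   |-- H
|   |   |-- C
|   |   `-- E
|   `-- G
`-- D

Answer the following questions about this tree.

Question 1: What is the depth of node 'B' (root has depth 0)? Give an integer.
Path from root to B: A -> F -> M -> B
Depth = number of edges = 3

Answer: 3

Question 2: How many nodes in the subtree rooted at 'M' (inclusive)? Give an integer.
Subtree rooted at M contains: B, C, E, H, M
Count = 5

Answer: 5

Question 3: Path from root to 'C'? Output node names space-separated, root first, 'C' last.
Walk down from root: A -> F -> M -> C

Answer: A F M C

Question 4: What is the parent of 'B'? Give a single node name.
Scan adjacency: B appears as child of M

Answer: M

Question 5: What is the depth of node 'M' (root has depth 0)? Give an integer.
Path from root to M: A -> F -> M
Depth = number of edges = 2

Answer: 2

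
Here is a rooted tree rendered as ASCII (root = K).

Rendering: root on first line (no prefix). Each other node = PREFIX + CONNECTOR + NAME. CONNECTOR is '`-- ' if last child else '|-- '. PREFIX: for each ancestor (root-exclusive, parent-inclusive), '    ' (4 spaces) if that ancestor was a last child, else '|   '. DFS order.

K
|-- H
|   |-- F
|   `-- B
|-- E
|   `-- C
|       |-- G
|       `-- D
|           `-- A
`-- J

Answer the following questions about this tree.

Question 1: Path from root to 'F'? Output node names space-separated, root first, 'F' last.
Answer: K H F

Derivation:
Walk down from root: K -> H -> F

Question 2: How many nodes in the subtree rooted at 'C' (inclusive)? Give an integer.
Subtree rooted at C contains: A, C, D, G
Count = 4

Answer: 4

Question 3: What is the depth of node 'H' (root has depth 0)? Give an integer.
Path from root to H: K -> H
Depth = number of edges = 1

Answer: 1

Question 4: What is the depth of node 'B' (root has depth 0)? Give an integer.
Answer: 2

Derivation:
Path from root to B: K -> H -> B
Depth = number of edges = 2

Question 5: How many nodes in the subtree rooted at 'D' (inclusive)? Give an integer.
Subtree rooted at D contains: A, D
Count = 2

Answer: 2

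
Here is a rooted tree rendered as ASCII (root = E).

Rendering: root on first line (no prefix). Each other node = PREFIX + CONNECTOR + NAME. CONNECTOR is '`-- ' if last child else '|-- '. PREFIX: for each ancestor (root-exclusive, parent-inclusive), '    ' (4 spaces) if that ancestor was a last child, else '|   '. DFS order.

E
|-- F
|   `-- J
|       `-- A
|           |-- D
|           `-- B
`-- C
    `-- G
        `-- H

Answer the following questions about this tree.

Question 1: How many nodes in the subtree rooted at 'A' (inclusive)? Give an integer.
Answer: 3

Derivation:
Subtree rooted at A contains: A, B, D
Count = 3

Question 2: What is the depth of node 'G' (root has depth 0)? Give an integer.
Answer: 2

Derivation:
Path from root to G: E -> C -> G
Depth = number of edges = 2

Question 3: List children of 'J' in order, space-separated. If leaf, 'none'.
Answer: A

Derivation:
Node J's children (from adjacency): A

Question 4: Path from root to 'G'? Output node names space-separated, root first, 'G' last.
Walk down from root: E -> C -> G

Answer: E C G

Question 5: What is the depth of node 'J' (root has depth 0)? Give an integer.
Path from root to J: E -> F -> J
Depth = number of edges = 2

Answer: 2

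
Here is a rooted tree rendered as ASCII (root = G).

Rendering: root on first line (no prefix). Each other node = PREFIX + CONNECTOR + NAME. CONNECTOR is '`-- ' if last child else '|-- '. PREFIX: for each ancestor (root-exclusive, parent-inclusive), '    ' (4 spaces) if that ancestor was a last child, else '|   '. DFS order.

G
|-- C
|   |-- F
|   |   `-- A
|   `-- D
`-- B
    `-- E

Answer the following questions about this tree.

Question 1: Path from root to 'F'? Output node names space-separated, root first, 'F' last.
Walk down from root: G -> C -> F

Answer: G C F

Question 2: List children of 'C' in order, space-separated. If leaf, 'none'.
Answer: F D

Derivation:
Node C's children (from adjacency): F, D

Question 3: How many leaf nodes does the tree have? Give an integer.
Leaves (nodes with no children): A, D, E

Answer: 3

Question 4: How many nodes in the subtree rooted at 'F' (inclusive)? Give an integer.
Answer: 2

Derivation:
Subtree rooted at F contains: A, F
Count = 2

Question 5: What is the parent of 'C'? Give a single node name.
Answer: G

Derivation:
Scan adjacency: C appears as child of G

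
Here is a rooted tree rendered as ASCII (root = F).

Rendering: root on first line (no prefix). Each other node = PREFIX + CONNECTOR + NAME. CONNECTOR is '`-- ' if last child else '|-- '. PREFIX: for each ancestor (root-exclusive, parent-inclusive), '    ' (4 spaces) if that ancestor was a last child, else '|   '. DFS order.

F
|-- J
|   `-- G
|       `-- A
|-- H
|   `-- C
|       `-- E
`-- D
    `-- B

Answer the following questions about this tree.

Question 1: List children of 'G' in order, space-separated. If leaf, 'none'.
Node G's children (from adjacency): A

Answer: A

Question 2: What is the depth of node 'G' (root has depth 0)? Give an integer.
Path from root to G: F -> J -> G
Depth = number of edges = 2

Answer: 2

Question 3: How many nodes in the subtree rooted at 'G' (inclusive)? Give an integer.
Answer: 2

Derivation:
Subtree rooted at G contains: A, G
Count = 2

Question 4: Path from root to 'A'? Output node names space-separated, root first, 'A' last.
Answer: F J G A

Derivation:
Walk down from root: F -> J -> G -> A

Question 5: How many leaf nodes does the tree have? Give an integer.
Leaves (nodes with no children): A, B, E

Answer: 3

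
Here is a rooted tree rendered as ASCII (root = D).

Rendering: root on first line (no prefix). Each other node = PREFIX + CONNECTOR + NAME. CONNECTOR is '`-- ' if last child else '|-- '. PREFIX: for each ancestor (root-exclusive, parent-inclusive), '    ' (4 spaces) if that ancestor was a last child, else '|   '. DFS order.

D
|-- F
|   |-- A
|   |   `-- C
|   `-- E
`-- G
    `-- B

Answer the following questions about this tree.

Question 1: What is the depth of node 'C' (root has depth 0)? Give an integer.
Answer: 3

Derivation:
Path from root to C: D -> F -> A -> C
Depth = number of edges = 3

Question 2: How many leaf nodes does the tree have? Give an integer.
Answer: 3

Derivation:
Leaves (nodes with no children): B, C, E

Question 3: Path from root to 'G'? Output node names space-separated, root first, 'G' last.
Answer: D G

Derivation:
Walk down from root: D -> G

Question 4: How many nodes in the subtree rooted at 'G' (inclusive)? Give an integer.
Subtree rooted at G contains: B, G
Count = 2

Answer: 2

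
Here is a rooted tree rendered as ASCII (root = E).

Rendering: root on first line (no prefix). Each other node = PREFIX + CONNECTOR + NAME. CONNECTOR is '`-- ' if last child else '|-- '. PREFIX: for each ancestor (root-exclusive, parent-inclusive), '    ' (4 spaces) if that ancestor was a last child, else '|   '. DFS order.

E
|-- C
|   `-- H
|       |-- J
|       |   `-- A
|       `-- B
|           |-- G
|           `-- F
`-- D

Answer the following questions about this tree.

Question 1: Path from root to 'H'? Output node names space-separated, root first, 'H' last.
Answer: E C H

Derivation:
Walk down from root: E -> C -> H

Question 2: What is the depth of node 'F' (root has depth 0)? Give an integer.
Path from root to F: E -> C -> H -> B -> F
Depth = number of edges = 4

Answer: 4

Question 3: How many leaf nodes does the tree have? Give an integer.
Leaves (nodes with no children): A, D, F, G

Answer: 4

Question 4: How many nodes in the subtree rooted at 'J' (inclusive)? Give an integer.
Subtree rooted at J contains: A, J
Count = 2

Answer: 2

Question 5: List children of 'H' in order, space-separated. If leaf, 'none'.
Answer: J B

Derivation:
Node H's children (from adjacency): J, B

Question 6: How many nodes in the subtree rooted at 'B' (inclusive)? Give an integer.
Answer: 3

Derivation:
Subtree rooted at B contains: B, F, G
Count = 3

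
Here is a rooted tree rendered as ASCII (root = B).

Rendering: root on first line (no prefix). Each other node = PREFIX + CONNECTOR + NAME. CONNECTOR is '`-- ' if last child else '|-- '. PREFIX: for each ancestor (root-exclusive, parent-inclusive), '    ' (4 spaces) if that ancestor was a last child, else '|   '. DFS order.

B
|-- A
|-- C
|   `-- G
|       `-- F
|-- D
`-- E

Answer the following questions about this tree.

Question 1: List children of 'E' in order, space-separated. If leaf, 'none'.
Answer: none

Derivation:
Node E's children (from adjacency): (leaf)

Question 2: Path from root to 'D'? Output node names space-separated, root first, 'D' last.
Walk down from root: B -> D

Answer: B D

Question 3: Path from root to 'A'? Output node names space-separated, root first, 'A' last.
Answer: B A

Derivation:
Walk down from root: B -> A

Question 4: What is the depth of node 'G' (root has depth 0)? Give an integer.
Path from root to G: B -> C -> G
Depth = number of edges = 2

Answer: 2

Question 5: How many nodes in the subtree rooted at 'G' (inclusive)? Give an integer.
Answer: 2

Derivation:
Subtree rooted at G contains: F, G
Count = 2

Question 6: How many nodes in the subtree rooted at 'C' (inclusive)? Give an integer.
Subtree rooted at C contains: C, F, G
Count = 3

Answer: 3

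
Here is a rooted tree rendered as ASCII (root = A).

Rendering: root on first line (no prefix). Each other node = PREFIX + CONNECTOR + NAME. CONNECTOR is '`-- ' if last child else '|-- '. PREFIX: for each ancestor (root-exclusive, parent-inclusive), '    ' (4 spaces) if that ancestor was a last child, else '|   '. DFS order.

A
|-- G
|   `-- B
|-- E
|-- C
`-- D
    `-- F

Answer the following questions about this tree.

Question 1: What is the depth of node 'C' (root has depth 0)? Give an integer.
Path from root to C: A -> C
Depth = number of edges = 1

Answer: 1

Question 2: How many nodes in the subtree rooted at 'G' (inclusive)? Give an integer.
Subtree rooted at G contains: B, G
Count = 2

Answer: 2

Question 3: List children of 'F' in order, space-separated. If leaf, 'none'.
Node F's children (from adjacency): (leaf)

Answer: none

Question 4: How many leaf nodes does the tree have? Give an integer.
Leaves (nodes with no children): B, C, E, F

Answer: 4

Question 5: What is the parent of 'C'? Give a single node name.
Scan adjacency: C appears as child of A

Answer: A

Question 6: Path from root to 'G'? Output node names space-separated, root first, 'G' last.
Answer: A G

Derivation:
Walk down from root: A -> G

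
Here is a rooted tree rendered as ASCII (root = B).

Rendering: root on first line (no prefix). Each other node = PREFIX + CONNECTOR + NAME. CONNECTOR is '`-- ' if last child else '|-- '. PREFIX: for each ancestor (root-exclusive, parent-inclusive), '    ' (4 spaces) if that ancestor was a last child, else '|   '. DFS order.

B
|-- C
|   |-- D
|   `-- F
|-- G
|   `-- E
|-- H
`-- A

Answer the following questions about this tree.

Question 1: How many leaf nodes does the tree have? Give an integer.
Leaves (nodes with no children): A, D, E, F, H

Answer: 5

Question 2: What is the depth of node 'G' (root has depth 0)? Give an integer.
Answer: 1

Derivation:
Path from root to G: B -> G
Depth = number of edges = 1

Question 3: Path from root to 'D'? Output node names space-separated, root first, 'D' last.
Answer: B C D

Derivation:
Walk down from root: B -> C -> D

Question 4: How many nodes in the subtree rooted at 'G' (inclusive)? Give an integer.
Subtree rooted at G contains: E, G
Count = 2

Answer: 2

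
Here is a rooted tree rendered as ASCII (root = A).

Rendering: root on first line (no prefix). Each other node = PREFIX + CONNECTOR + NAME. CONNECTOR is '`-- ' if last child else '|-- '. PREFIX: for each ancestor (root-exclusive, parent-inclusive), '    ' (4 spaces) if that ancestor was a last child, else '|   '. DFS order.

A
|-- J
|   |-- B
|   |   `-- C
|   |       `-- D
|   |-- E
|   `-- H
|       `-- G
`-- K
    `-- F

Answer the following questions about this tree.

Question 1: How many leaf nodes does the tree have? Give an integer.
Leaves (nodes with no children): D, E, F, G

Answer: 4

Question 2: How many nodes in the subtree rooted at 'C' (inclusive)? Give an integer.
Subtree rooted at C contains: C, D
Count = 2

Answer: 2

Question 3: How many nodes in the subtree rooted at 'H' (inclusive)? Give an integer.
Answer: 2

Derivation:
Subtree rooted at H contains: G, H
Count = 2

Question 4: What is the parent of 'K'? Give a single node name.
Answer: A

Derivation:
Scan adjacency: K appears as child of A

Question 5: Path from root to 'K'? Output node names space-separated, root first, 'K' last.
Answer: A K

Derivation:
Walk down from root: A -> K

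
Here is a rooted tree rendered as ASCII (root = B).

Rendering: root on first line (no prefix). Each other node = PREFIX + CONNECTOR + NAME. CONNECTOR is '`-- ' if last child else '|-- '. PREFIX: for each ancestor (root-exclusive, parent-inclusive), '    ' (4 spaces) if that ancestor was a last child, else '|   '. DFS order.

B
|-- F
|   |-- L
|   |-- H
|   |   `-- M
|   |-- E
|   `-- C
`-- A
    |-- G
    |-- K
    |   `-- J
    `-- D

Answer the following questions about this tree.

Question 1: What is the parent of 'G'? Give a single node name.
Answer: A

Derivation:
Scan adjacency: G appears as child of A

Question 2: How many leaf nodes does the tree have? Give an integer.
Answer: 7

Derivation:
Leaves (nodes with no children): C, D, E, G, J, L, M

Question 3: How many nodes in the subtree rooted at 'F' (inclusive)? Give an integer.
Subtree rooted at F contains: C, E, F, H, L, M
Count = 6

Answer: 6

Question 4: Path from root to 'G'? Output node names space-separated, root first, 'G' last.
Answer: B A G

Derivation:
Walk down from root: B -> A -> G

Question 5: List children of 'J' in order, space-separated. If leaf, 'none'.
Answer: none

Derivation:
Node J's children (from adjacency): (leaf)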